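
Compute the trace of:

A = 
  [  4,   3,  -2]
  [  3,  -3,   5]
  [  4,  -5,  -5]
-4

tr(A) = 4 + -3 + -5 = -4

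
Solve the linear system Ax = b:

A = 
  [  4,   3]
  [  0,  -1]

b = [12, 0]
x = [3, 0]

Row reduce the augmented matrix [A|b]:
(already in echelon form)
REF = 
  [  4,   3,  12]
  [  0,  -1,   0]

Back-substitution:
x₂ = 0 / (-1) = 0
x₁ = (12 - (3)(0)) / 4 = 3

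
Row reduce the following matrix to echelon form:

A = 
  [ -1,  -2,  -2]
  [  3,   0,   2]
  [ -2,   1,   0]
Row operations:
R2 → R2 + (3)·R1
R3 → R3 - (2)·R1
R3 → R3 + (5/6)·R2

Resulting echelon form:
REF = 
  [ -1,  -2,  -2]
  [  0,  -6,  -4]
  [  0,   0, 2/3]

Rank = 3 (number of non-zero pivot rows).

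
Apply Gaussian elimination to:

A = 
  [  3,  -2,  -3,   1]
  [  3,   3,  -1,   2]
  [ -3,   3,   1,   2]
Row operations:
R2 → R2 - (1)·R1
R3 → R3 + (1)·R1
R3 → R3 - (1/5)·R2

Resulting echelon form:
REF = 
  [    3,    -2,    -3,     1]
  [    0,     5,     2,     1]
  [    0,     0, -12/5,  14/5]

Rank = 3 (number of non-zero pivot rows).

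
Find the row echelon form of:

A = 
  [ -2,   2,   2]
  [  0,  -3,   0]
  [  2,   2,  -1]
Row operations:
R3 → R3 + (1)·R1
R3 → R3 + (4/3)·R2

Resulting echelon form:
REF = 
  [ -2,   2,   2]
  [  0,  -3,   0]
  [  0,   0,   1]

Rank = 3 (number of non-zero pivot rows).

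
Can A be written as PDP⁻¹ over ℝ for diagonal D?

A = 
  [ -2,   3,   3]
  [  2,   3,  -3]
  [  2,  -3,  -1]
Yes

Characteristic polynomial: det(λI - A) = λ³ - 28λ + 24
By the rational root theorem any rational root is an integer dividing 24; none of those is a root, so p(λ) has no rational roots and hence (being an irreducible cubic) no repeated roots.
Discriminant of the cubic: Δ = 72256
Δ > 0 ⇒ three distinct real eigenvalues: λ ≈ -5.677, 0.8816, 4.795
Three distinct real eigenvalues, so A has 3 independent eigenvectors.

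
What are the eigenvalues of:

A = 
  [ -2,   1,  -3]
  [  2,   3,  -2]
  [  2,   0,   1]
Characteristic polynomial: det(λI - A) = λ³ - 2λ² - λ - 6
Testing integer divisors of the constant term: p(3) = 0, so (λ - 3) is a factor:
p(λ) = (λ - 3)(λ² + λ + 2)
λ² + λ + 2 = 0  ⇒  λ = (-1 ± √((1)² - 4·(2)))/2 = (-1 ± √(-7))/2
  = (-1 + i√7)/2,  (-1 - i√7)/2

λ = 3, (-1 + i√7)/2, (-1 - i√7)/2  (≈ 3, -0.5 + 1.323i, -0.5 - 1.323i)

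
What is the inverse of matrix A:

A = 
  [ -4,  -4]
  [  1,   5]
det(A) = (-4)(5) - (-4)(1) = -16
For a 2×2 matrix, A⁻¹ = (1/det(A)) · [[d, -b], [-c, a]]
    = (-1/16) · [[5, 4], [-1, -4]]

A⁻¹ = 
  [-5/16,  -1/4]
  [ 1/16,   1/4]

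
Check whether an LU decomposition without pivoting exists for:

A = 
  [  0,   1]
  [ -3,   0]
No.
A[1,1] = 0 but A[2,1] = -3 ≠ 0. Any LU with L unit lower triangular has (LU)[1,1] = U[1,1] and (LU)[2,1] = L[2,1]·U[1,1]; matching A forces U[1,1] = 0, which then forces (LU)[2,1] = 0 ≠ -3. A row swap (pivoting) is required.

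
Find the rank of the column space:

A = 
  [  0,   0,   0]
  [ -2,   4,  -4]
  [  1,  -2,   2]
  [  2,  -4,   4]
Row reduce:
Swap R1 ↔ R2
R3 → R3 + (1/2)·R1
R4 → R4 + (1)·R1
REF = 
  [ -2,   4,  -4]
  [  0,   0,   0]
  [  0,   0,   0]
  [  0,   0,   0]
Pivot columns: 1 → 1 pivot.
dim(Col(A)) = number of pivot columns = 1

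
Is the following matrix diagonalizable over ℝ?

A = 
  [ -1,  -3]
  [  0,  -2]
Yes

tr(A) = -3, det(A) = 2
Characteristic polynomial: λ² - tr(A)λ + det(A) = λ² + 3λ + 2
λ² + 3λ + 2 = (λ + 2)(λ + 1)
Eigenvalues: -1, -2
λ=-2: alg. mult. = 1, geom. mult. = 2 - rank(A - (-2)I) = 2 - 1 = 1
λ=-1: alg. mult. = 1, geom. mult. = 2 - rank(A - (-1)I) = 2 - 1 = 1
Sum of geometric multiplicities equals n, so A has n independent eigenvectors.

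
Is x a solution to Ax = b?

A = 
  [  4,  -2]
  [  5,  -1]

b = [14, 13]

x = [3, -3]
No

Ax = [18, 18] ≠ b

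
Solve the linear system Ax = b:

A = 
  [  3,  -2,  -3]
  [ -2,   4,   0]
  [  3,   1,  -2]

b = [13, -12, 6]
Row reduce the augmented matrix [A|b]:
R2 → R2 + (2/3)·R1
R3 → R3 - (1)·R1
R3 → R3 - (9/8)·R2
REF = 
  [    3,    -2,    -3,    13]
  [    0,   8/3,    -2, -10/3]
  [    0,     0,  13/4, -13/4]

Back-substitution:
x₃ = (-13/4) / (13/4) = -1
x₂ = (-10/3 - (-2)(-1)) / (8/3) = -2
x₁ = (13 - (-2)(-2) - (-3)(-1)) / 3 = 2

x = [2, -2, -1]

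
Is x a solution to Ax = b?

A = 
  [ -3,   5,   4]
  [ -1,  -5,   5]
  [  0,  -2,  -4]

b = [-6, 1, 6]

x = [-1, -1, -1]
Yes

Ax = [-6, 1, 6] = b ✓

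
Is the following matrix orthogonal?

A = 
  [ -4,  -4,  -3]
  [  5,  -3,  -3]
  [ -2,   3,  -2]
No

AᵀA = 
  [ 45,  -5,   1]
  [ -5,  34,  15]
  [  1,  15,  22]
≠ I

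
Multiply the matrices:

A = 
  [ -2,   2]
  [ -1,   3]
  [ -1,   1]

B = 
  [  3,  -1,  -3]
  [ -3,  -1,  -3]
AB = 
  [-12,   0,   0]
  [-12,  -2,  -6]
  [ -6,   0,   0]

A is 3×2 and B is 2×3, so AB is 3×3. Each entry is (row of A)·(column of B):
AB[1,1] = (-2)(3) + (2)(-3) = -12
AB[1,2] = (-2)(-1) + (2)(-1) = 0
AB[1,3] = (-2)(-3) + (2)(-3) = 0
AB[2,1] = (-1)(3) + (3)(-3) = -12
AB[2,2] = (-1)(-1) + (3)(-1) = -2
AB[2,3] = (-1)(-3) + (3)(-3) = -6
AB[3,1] = (-1)(3) + (1)(-3) = -6
AB[3,2] = (-1)(-1) + (1)(-1) = 0
AB[3,3] = (-1)(-3) + (1)(-3) = 0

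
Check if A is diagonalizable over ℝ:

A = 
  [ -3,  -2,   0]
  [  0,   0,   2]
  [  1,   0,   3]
Yes

Characteristic polynomial: det(λI - A) = λ³ - 9λ + 4
By the rational root theorem any rational root is an integer dividing 4; none of those is a root, so p(λ) has no rational roots and hence (being an irreducible cubic) no repeated roots.
Discriminant of the cubic: Δ = 2484
Δ > 0 ⇒ three distinct real eigenvalues: λ ≈ -3.201, 0.4549, 2.747
Three distinct real eigenvalues, so A has 3 independent eigenvectors.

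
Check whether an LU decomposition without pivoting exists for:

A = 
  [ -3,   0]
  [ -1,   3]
Yes.
A[1,1] = -3 ≠ 0, so Gaussian elimination proceeds without a row swap: multiplier ℓ₂₁ = (-1)/(-3) = 1/3, and U[2,2] = 3 - (1/3)(0) = 3.
L = 
  [  1,   0]
  [1/3,   1]
U = 
  [ -3,   0]
  [  0,   3]
Check row 2 of LU: [(1/3)(-3), (1/3)(0) + 3] = [-1, 3] = row 2 of A ✓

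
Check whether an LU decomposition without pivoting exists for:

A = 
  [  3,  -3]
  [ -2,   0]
Yes.
A[1,1] = 3 ≠ 0, so Gaussian elimination proceeds without a row swap: multiplier ℓ₂₁ = (-2)/(3) = -2/3, and U[2,2] = 0 - (-2/3)(-3) = -2.
L = 
  [   1,    0]
  [-2/3,    1]
U = 
  [  3,  -3]
  [  0,  -2]
Check row 2 of LU: [(-2/3)(3), (-2/3)(-3) + (-2)] = [-2, 0] = row 2 of A ✓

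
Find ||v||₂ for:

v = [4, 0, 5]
6.403

||v||₂ = √((4)² + (0)² + (5)²) = √41 = 6.403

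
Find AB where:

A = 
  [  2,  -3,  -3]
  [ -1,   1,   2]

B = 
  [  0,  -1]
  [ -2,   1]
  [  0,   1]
A is 2×3 and B is 3×2, so AB is 2×2. Each entry is (row of A)·(column of B):
AB[1,1] = (2)(0) + (-3)(-2) + (-3)(0) = 6
AB[1,2] = (2)(-1) + (-3)(1) + (-3)(1) = -8
AB[2,1] = (-1)(0) + (1)(-2) + (2)(0) = -2
AB[2,2] = (-1)(-1) + (1)(1) + (2)(1) = 4

AB = 
  [  6,  -8]
  [ -2,   4]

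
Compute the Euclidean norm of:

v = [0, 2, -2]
2.828

||v||₂ = √((0)² + (2)² + (-2)²) = √8 = 2.828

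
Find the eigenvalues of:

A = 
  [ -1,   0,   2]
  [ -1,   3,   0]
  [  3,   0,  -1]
Characteristic polynomial: det(λI - A) = λ³ - λ² - 11λ + 15
Testing integer divisors of the constant term: p(3) = 0, so (λ - 3) is a factor:
p(λ) = (λ - 3)(λ² + 2λ - 5)
λ² + 2λ - 5 = 0  ⇒  λ = (-2 ± √((2)² - 4·(-5)))/2 = (-2 ± √(24))/2
  = -1 + √6,  -1 - √6

λ = 3, -1 + √6, -1 - √6  (≈ 3, 1.449, -3.449)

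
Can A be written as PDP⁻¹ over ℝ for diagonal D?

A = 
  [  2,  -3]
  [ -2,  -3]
Yes

tr(A) = -1, det(A) = -12
Characteristic polynomial: λ² - tr(A)λ + det(A) = λ² + λ - 12
λ² + λ - 12 = (λ + 4)(λ - 3)
Eigenvalues: 3, -4
λ=-4: alg. mult. = 1, geom. mult. = 2 - rank(A - (-4)I) = 2 - 1 = 1
λ=3: alg. mult. = 1, geom. mult. = 2 - rank(A - (3)I) = 2 - 1 = 1
Sum of geometric multiplicities equals n, so A has n independent eigenvectors.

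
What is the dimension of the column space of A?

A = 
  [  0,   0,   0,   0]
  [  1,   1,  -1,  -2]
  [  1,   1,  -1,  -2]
Row reduce:
Swap R1 ↔ R2
R3 → R3 - (1)·R1
REF = 
  [  1,   1,  -1,  -2]
  [  0,   0,   0,   0]
  [  0,   0,   0,   0]
Pivot columns: 1 → 1 pivot.
dim(Col(A)) = number of pivot columns = 1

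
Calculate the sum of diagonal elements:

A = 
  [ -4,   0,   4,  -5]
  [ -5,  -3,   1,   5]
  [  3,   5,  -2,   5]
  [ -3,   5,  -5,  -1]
-10

tr(A) = -4 + -3 + -2 + -1 = -10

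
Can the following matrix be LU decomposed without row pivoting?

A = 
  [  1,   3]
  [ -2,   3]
Yes.
A[1,1] = 1 ≠ 0, so Gaussian elimination proceeds without a row swap: multiplier ℓ₂₁ = (-2)/(1) = -2, and U[2,2] = 3 - (-2)(3) = 9.
L = 
  [  1,   0]
  [ -2,   1]
U = 
  [  1,   3]
  [  0,   9]
Check row 2 of LU: [(-2)(1), (-2)(3) + 9] = [-2, 3] = row 2 of A ✓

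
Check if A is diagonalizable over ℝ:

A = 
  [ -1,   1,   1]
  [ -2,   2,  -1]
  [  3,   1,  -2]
No

Characteristic polynomial: det(λI - A) = λ³ + λ² - 4λ + 12
By the rational root theorem any rational root is an integer dividing 12; none of those is a root, so p(λ) has no rational roots and hence (being an irreducible cubic) no repeated roots.
Discriminant of the cubic: Δ = -4528
Δ < 0 ⇒ one real eigenvalue and a complex-conjugate pair: λ ≈ -3.307, 1.153 + 1.516i, 1.153 - 1.516i
Has complex eigenvalues (not diagonalizable over ℝ).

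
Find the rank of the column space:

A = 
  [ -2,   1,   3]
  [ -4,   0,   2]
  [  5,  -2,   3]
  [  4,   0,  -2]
Row reduce:
R2 → R2 - (2)·R1
R3 → R3 + (5/2)·R1
R4 → R4 + (2)·R1
R3 → R3 + (1/4)·R2
R4 → R4 + (1)·R2
REF = 
  [  -2,    1,    3]
  [   0,   -2,   -4]
  [   0,    0, 19/2]
  [   0,    0,    0]
Pivot columns: 1, 2, 3 → 3 pivots.
dim(Col(A)) = number of pivot columns = 3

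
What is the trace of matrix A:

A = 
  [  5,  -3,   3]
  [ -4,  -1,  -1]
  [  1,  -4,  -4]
0

tr(A) = 5 + -1 + -4 = 0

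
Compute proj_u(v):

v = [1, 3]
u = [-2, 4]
v·u = (1)(-2) + (3)(4) = 10
u·u = (-2)² + (4)² = 20
proj_u(v) = (v·u / u·u) × u = (10/20) × u = (1/2) × u

proj_u(v) = [-1, 2]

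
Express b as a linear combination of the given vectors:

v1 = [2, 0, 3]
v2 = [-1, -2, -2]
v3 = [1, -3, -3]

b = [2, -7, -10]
c1 = -1, c2 = -1, c3 = 3

b = -1·v1 + -1·v2 + 3·v3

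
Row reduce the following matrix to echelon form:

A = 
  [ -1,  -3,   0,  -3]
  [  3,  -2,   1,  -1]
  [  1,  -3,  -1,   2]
Row operations:
R2 → R2 + (3)·R1
R3 → R3 + (1)·R1
R3 → R3 - (6/11)·R2

Resulting echelon form:
REF = 
  [    -1,     -3,      0,     -3]
  [     0,    -11,      1,    -10]
  [     0,      0, -17/11,  49/11]

Rank = 3 (number of non-zero pivot rows).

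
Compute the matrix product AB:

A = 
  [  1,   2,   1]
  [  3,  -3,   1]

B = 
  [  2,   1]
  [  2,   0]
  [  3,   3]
A is 2×3 and B is 3×2, so AB is 2×2. Each entry is (row of A)·(column of B):
AB[1,1] = (1)(2) + (2)(2) + (1)(3) = 9
AB[1,2] = (1)(1) + (2)(0) + (1)(3) = 4
AB[2,1] = (3)(2) + (-3)(2) + (1)(3) = 3
AB[2,2] = (3)(1) + (-3)(0) + (1)(3) = 6

AB = 
  [  9,   4]
  [  3,   6]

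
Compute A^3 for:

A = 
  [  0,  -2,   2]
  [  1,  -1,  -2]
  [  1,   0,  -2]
A^3 = 
  [  2,  -2,  -4]
  [  7,   7, -20]
  [  4,   6, -12]

A² = A·A:
A²[1,1] = (0)(0) + (-2)(1) + (2)(1) = 0
A²[1,2] = (0)(-2) + (-2)(-1) + (2)(0) = 2
A²[1,3] = (0)(2) + (-2)(-2) + (2)(-2) = 0
A²[2,1] = (1)(0) + (-1)(1) + (-2)(1) = -3
A²[2,2] = (1)(-2) + (-1)(-1) + (-2)(0) = -1
A²[2,3] = (1)(2) + (-1)(-2) + (-2)(-2) = 8
A²[3,1] = (1)(0) + (0)(1) + (-2)(1) = -2
A²[3,2] = (1)(-2) + (0)(-1) + (-2)(0) = -2
A²[3,3] = (1)(2) + (0)(-2) + (-2)(-2) = 6
A² = 
  [  0,   2,   0]
  [ -3,  -1,   8]
  [ -2,  -2,   6]

A^3 = A^2·A:
A^3[1,1] = (0)(0) + (2)(1) + (0)(1) = 2
A^3[1,2] = (0)(-2) + (2)(-1) + (0)(0) = -2
A^3[1,3] = (0)(2) + (2)(-2) + (0)(-2) = -4
A^3[2,1] = (-3)(0) + (-1)(1) + (8)(1) = 7
A^3[2,2] = (-3)(-2) + (-1)(-1) + (8)(0) = 7
A^3[2,3] = (-3)(2) + (-1)(-2) + (8)(-2) = -20
A^3[3,1] = (-2)(0) + (-2)(1) + (6)(1) = 4
A^3[3,2] = (-2)(-2) + (-2)(-1) + (6)(0) = 6
A^3[3,3] = (-2)(2) + (-2)(-2) + (6)(-2) = -12
A^3 = 
  [  2,  -2,  -4]
  [  7,   7, -20]
  [  4,   6, -12]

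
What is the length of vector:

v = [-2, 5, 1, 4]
6.782

||v||₂ = √((-2)² + (5)² + (1)² + (4)²) = √46 = 6.782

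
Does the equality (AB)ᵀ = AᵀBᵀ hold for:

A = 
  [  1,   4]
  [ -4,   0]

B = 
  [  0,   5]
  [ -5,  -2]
No

(AB)ᵀ = 
  [-20,   0]
  [ -3, -20]

AᵀBᵀ = 
  [-20,   3]
  [  0, -20]

The two matrices differ, so (AB)ᵀ ≠ AᵀBᵀ in general. The correct identity is (AB)ᵀ = BᵀAᵀ.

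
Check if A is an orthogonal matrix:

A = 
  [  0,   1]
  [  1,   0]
Yes

AᵀA = 
  [  1,   0]
  [  0,   1]
= I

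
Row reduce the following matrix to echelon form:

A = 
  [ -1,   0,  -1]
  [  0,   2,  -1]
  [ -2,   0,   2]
Row operations:
R3 → R3 - (2)·R1

Resulting echelon form:
REF = 
  [ -1,   0,  -1]
  [  0,   2,  -1]
  [  0,   0,   4]

Rank = 3 (number of non-zero pivot rows).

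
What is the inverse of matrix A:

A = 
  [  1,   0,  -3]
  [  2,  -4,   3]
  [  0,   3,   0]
det(A) = (1)·((-4)(0) - (3)(3)) - (0)·((2)(0) - (3)(0)) + (-3)·((2)(3) - (-4)(0))
  = (1)(-9) - (0)(0) + (-3)(6)
  = -27
det(A) = -27 ≠ 0, so A is invertible.

Cofactors Cᵢⱼ = (-1)ⁱ⁺ʲ·Mᵢⱼ:
C = 
  [ -9,   0,   6]
  [ -9,   0,  -3]
  [-12,  -9,  -4]

adj(A) = Cᵀ:
adj(A) = 
  [ -9,  -9, -12]
  [  0,   0,  -9]
  [  6,  -3,  -4]

A⁻¹ = (-1/27) · adj(A):
A⁻¹ = 
  [ 1/3,  1/3,  4/9]
  [   0,    0,  1/3]
  [-2/9,  1/9, 4/27]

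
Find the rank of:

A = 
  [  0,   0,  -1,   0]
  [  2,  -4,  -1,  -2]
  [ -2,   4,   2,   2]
Row reduce:
Swap R1 ↔ R2
R3 → R3 + (1)·R1
R3 → R3 + (1)·R2
REF = 
  [  2,  -4,  -1,  -2]
  [  0,   0,  -1,   0]
  [  0,   0,   0,   0]
Pivot columns: 1, 3 → 2 pivots.

rank(A) = 2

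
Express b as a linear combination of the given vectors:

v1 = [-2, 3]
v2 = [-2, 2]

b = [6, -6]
c1 = 0, c2 = -3

b = 0·v1 + -3·v2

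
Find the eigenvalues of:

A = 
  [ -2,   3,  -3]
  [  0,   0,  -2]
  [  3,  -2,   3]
Characteristic polynomial: det(λI - A) = λ³ - λ² - λ + 10
Testing integer divisors of the constant term: p(-2) = 0, so (λ + 2) is a factor:
p(λ) = (λ + 2)(λ² - 3λ + 5)
λ² - 3λ + 5 = 0  ⇒  λ = (3 ± √((-3)² - 4·(5)))/2 = (3 ± √(-11))/2
  = (3 + i√11)/2,  (3 - i√11)/2

λ = -2, (3 + i√11)/2, (3 - i√11)/2  (≈ -2, 1.5 + 1.658i, 1.5 - 1.658i)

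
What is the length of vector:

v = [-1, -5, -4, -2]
6.782

||v||₂ = √((-1)² + (-5)² + (-4)² + (-2)²) = √46 = 6.782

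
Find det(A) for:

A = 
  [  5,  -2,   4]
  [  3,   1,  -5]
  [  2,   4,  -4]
Cofactor expansion along row 1:
det(A) = (5)·((1)(-4) - (-5)(4)) - (-2)·((3)(-4) - (-5)(2)) + (4)·((3)(4) - (1)(2))
  = (5)(16) - (-2)(-2) + (4)(10)
  = 116

det(A) = 116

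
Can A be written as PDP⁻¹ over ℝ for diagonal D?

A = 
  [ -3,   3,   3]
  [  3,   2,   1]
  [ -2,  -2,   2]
No

Characteristic polynomial: det(λI - A) = λ³ - λ² - 9λ + 48
By the rational root theorem any rational root is an integer dividing 48; none of those is a root, so p(λ) has no rational roots and hence (being an irreducible cubic) no repeated roots.
Discriminant of the cubic: Δ = -51243
Δ < 0 ⇒ one real eigenvalue and a complex-conjugate pair: λ ≈ -4.083, 2.542 + 2.301i, 2.542 - 2.301i
Has complex eigenvalues (not diagonalizable over ℝ).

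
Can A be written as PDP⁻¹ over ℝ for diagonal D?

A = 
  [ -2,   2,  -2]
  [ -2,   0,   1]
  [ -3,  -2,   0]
No

Characteristic polynomial: det(λI - A) = λ³ + 2λ² + 18
By the rational root theorem any rational root is an integer dividing 18; none of those is a root, so p(λ) has no rational roots and hence (being an irreducible cubic) no repeated roots.
Discriminant of the cubic: Δ = -9324
Δ < 0 ⇒ one real eigenvalue and a complex-conjugate pair: λ ≈ -3.483, 0.7417 + 2.149i, 0.7417 - 2.149i
Has complex eigenvalues (not diagonalizable over ℝ).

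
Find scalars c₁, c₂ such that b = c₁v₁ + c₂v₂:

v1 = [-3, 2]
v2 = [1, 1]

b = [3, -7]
c1 = -2, c2 = -3

b = -2·v1 + -3·v2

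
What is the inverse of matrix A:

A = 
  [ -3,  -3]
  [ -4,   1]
det(A) = (-3)(1) - (-3)(-4) = -15
For a 2×2 matrix, A⁻¹ = (1/det(A)) · [[d, -b], [-c, a]]
    = (-1/15) · [[1, 3], [4, -3]]

A⁻¹ = 
  [-1/15,  -1/5]
  [-4/15,   1/5]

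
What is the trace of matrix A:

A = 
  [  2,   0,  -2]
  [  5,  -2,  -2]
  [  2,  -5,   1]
1

tr(A) = 2 + -2 + 1 = 1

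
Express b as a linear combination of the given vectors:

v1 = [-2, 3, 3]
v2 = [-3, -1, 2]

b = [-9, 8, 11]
c1 = 3, c2 = 1

b = 3·v1 + 1·v2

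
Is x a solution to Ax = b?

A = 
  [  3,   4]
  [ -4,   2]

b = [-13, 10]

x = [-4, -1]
No

Ax = [-16, 14] ≠ b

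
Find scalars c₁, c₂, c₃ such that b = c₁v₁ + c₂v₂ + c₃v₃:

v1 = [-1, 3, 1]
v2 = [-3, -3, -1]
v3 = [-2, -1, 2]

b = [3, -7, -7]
c1 = -2, c2 = 1, c3 = -2

b = -2·v1 + 1·v2 + -2·v3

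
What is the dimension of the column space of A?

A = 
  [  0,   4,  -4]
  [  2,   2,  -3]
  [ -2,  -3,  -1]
dim(Col(A)) = 3

Row reduce:
Swap R1 ↔ R2
R3 → R3 + (1)·R1
R3 → R3 + (1/4)·R2
REF = 
  [  2,   2,  -3]
  [  0,   4,  -4]
  [  0,   0,  -5]
Pivot columns: 1, 2, 3 → 3 pivots.
dim(Col(A)) = number of pivot columns = 3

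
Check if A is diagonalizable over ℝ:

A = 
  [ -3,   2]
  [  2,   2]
Yes

tr(A) = -1, det(A) = -10
Characteristic polynomial: λ² - tr(A)λ + det(A) = λ² + λ - 10
λ² + λ - 10 = 0  ⇒  λ = (-1 ± √((1)² - 4·(-10)))/2 = (-1 ± √(41))/2
  = (-1 + √41)/2,  (-1 - √41)/2
Eigenvalues: (-1 + √41)/2, (-1 - √41)/2  (≈ 2.702, -3.702)
The two irrational eigenvalues are distinct (simple), so each has alg. mult. = geom. mult. = 1.
Sum of geometric multiplicities equals n, so A has n independent eigenvectors.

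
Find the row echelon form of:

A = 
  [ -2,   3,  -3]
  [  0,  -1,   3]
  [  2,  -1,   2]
Row operations:
R3 → R3 + (1)·R1
R3 → R3 + (2)·R2

Resulting echelon form:
REF = 
  [ -2,   3,  -3]
  [  0,  -1,   3]
  [  0,   0,   5]

Rank = 3 (number of non-zero pivot rows).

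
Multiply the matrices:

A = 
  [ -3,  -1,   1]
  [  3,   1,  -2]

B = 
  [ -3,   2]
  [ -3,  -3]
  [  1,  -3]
AB = 
  [ 13,  -6]
  [-14,   9]

A is 2×3 and B is 3×2, so AB is 2×2. Each entry is (row of A)·(column of B):
AB[1,1] = (-3)(-3) + (-1)(-3) + (1)(1) = 13
AB[1,2] = (-3)(2) + (-1)(-3) + (1)(-3) = -6
AB[2,1] = (3)(-3) + (1)(-3) + (-2)(1) = -14
AB[2,2] = (3)(2) + (1)(-3) + (-2)(-3) = 9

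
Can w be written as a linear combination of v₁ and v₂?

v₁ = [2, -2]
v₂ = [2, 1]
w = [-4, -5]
Yes

Form the augmented matrix and row-reduce:
[v₁|v₂|w] = 
  [  2,   2,  -4]
  [ -2,   1,  -5]
R2 → R2 + (1)·R1
REF = 
  [  2,   2,  -4]
  [  0,   3,  -9]

No row of the form [0 0 | nonzero], so the system is consistent. Back-substitution gives c₁ = 1, c₂ = -3: w = (1)·v₁ + (-3)·v₂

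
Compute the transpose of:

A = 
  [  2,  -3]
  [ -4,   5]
Aᵀ = 
  [  2,  -4]
  [ -3,   5]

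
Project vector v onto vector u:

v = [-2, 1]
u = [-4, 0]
proj_u(v) = [-2, 0]

v·u = (-2)(-4) + (1)(0) = 8
u·u = (-4)² + (0)² = 16
proj_u(v) = (v·u / u·u) × u = (8/16) × u = (1/2) × u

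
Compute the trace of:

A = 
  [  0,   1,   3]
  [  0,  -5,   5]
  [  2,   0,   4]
-1

tr(A) = 0 + -5 + 4 = -1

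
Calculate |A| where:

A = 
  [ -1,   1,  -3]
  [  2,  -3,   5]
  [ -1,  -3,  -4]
Cofactor expansion along row 1:
det(A) = (-1)·((-3)(-4) - (5)(-3)) - (1)·((2)(-4) - (5)(-1)) + (-3)·((2)(-3) - (-3)(-1))
  = (-1)(27) - (1)(-3) + (-3)(-9)
  = 3

det(A) = 3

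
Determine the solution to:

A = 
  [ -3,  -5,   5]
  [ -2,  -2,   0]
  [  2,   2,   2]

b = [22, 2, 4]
Row reduce the augmented matrix [A|b]:
R2 → R2 - (2/3)·R1
R3 → R3 + (2/3)·R1
R3 → R3 + (1)·R2
REF = 
  [   -3,    -5,     5,    22]
  [    0,   4/3, -10/3, -38/3]
  [    0,     0,     2,     6]

Back-substitution:
x₃ = 6 / 2 = 3
x₂ = (-38/3 - (-10/3)(3)) / (4/3) = -2
x₁ = (22 - (-5)(-2) - (5)(3)) / (-3) = 1

x = [1, -2, 3]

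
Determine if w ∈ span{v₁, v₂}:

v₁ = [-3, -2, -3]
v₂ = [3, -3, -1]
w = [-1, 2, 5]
No

Form the augmented matrix and row-reduce:
[v₁|v₂|w] = 
  [ -3,   3,  -1]
  [ -2,  -3,   2]
  [ -3,  -1,   5]
R2 → R2 - (2/3)·R1
R3 → R3 - (1)·R1
R3 → R3 - (4/5)·R2
REF = 
  [   -3,     3,    -1]
  [    0,    -5,   8/3]
  [    0,     0, 58/15]

Row 3 reads [0 0 | 58/15], i.e. 0 = 58/15, so the system is inconsistent and w ∉ span{v₁, v₂}.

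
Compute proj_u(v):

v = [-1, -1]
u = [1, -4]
v·u = (-1)(1) + (-1)(-4) = 3
u·u = (1)² + (-4)² = 17
proj_u(v) = (v·u / u·u) × u = (3/17) × u

proj_u(v) = [3/17, -12/17]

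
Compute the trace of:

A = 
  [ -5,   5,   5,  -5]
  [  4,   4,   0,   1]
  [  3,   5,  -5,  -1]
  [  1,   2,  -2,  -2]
-8

tr(A) = -5 + 4 + -5 + -2 = -8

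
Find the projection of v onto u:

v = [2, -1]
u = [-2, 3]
v·u = (2)(-2) + (-1)(3) = -7
u·u = (-2)² + (3)² = 13
proj_u(v) = (v·u / u·u) × u = (-7/13) × u

proj_u(v) = [14/13, -21/13]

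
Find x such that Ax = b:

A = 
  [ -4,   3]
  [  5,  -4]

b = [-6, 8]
Row reduce the augmented matrix [A|b]:
R2 → R2 + (5/4)·R1
REF = 
  [  -4,    3,   -6]
  [   0, -1/4,  1/2]

Back-substitution:
x₂ = (1/2) / (-1/4) = -2
x₁ = (-6 - (3)(-2)) / (-4) = 0

x = [0, -2]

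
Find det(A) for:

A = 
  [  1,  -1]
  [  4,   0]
4

For a 2×2 matrix, det = ad - bc = (1)(0) - (-1)(4) = 4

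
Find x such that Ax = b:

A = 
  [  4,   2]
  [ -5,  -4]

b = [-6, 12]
x = [0, -3]

Row reduce the augmented matrix [A|b]:
R2 → R2 + (5/4)·R1
REF = 
  [   4,    2,   -6]
  [   0, -3/2,  9/2]

Back-substitution:
x₂ = (9/2) / (-3/2) = -3
x₁ = (-6 - (2)(-3)) / 4 = 0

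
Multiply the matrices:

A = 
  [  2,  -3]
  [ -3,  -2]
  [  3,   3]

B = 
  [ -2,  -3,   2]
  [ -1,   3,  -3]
A is 3×2 and B is 2×3, so AB is 3×3. Each entry is (row of A)·(column of B):
AB[1,1] = (2)(-2) + (-3)(-1) = -1
AB[1,2] = (2)(-3) + (-3)(3) = -15
AB[1,3] = (2)(2) + (-3)(-3) = 13
AB[2,1] = (-3)(-2) + (-2)(-1) = 8
AB[2,2] = (-3)(-3) + (-2)(3) = 3
AB[2,3] = (-3)(2) + (-2)(-3) = 0
AB[3,1] = (3)(-2) + (3)(-1) = -9
AB[3,2] = (3)(-3) + (3)(3) = 0
AB[3,3] = (3)(2) + (3)(-3) = -3

AB = 
  [ -1, -15,  13]
  [  8,   3,   0]
  [ -9,   0,  -3]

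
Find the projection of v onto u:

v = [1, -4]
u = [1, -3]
v·u = (1)(1) + (-4)(-3) = 13
u·u = (1)² + (-3)² = 10
proj_u(v) = (v·u / u·u) × u = (13/10) × u

proj_u(v) = [13/10, -39/10]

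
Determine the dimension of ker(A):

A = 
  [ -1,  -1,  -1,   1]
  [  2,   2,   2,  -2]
nullity(A) = 3

Row reduce:
R2 → R2 + (2)·R1
REF = 
  [ -1,  -1,  -1,   1]
  [  0,   0,   0,   0]
Pivot columns: 1 → 1 pivot.
rank(A) = 1, so nullity(A) = 4 - 1 = 3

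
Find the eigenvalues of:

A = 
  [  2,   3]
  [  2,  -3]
tr(A) = -1, det(A) = -12
Characteristic polynomial: λ² - tr(A)λ + det(A) = λ² + λ - 12
λ² + λ - 12 = (λ + 4)(λ - 3)

λ = 3, -4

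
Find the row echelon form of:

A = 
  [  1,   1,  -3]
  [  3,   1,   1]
Row operations:
R2 → R2 - (3)·R1

Resulting echelon form:
REF = 
  [  1,   1,  -3]
  [  0,  -2,  10]

Rank = 2 (number of non-zero pivot rows).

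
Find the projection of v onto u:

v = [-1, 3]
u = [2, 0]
v·u = (-1)(2) + (3)(0) = -2
u·u = (2)² + (0)² = 4
proj_u(v) = (v·u / u·u) × u = (-2/4) × u = (-1/2) × u

proj_u(v) = [-1, 0]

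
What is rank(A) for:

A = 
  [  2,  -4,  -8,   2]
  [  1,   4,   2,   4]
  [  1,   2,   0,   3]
rank(A) = 2

Row reduce:
R2 → R2 - (1/2)·R1
R3 → R3 - (1/2)·R1
R3 → R3 - (2/3)·R2
REF = 
  [  2,  -4,  -8,   2]
  [  0,   6,   6,   3]
  [  0,   0,   0,   0]
Pivot columns: 1, 2 → 2 pivots.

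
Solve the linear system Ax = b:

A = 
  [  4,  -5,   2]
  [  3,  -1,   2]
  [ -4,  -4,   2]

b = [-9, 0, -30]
x = [3, 3, -3]

Row reduce the augmented matrix [A|b]:
R2 → R2 - (3/4)·R1
R3 → R3 + (1)·R1
R3 → R3 + (36/11)·R2
REF = 
  [      4,      -5,       2,      -9]
  [      0,    11/4,     1/2,    27/4]
  [      0,       0,   62/11, -186/11]

Back-substitution:
x₃ = (-186/11) / (62/11) = -3
x₂ = (27/4 - (1/2)(-3)) / (11/4) = 3
x₁ = (-9 - (-5)(3) - (2)(-3)) / 4 = 3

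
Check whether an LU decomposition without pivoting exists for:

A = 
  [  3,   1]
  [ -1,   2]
Yes.
A[1,1] = 3 ≠ 0, so Gaussian elimination proceeds without a row swap: multiplier ℓ₂₁ = (-1)/(3) = -1/3, and U[2,2] = 2 - (-1/3)(1) = 7/3.
L = 
  [   1,    0]
  [-1/3,    1]
U = 
  [  3,   1]
  [  0, 7/3]
Check row 2 of LU: [(-1/3)(3), (-1/3)(1) + (7/3)] = [-1, 2] = row 2 of A ✓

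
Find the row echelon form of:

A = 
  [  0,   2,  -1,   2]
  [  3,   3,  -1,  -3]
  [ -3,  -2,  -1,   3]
Row operations:
Swap R1 ↔ R2
R3 → R3 + (1)·R1
R3 → R3 - (1/2)·R2

Resulting echelon form:
REF = 
  [   3,    3,   -1,   -3]
  [   0,    2,   -1,    2]
  [   0,    0, -3/2,   -1]

Rank = 3 (number of non-zero pivot rows).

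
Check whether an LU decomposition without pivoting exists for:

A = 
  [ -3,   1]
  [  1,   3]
Yes.
A[1,1] = -3 ≠ 0, so Gaussian elimination proceeds without a row swap: multiplier ℓ₂₁ = (1)/(-3) = -1/3, and U[2,2] = 3 - (-1/3)(1) = 10/3.
L = 
  [   1,    0]
  [-1/3,    1]
U = 
  [  -3,    1]
  [   0, 10/3]
Check row 2 of LU: [(-1/3)(-3), (-1/3)(1) + (10/3)] = [1, 3] = row 2 of A ✓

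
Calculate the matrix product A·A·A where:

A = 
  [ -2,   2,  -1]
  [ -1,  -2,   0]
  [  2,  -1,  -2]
A^3 = 
  [ 15,  10,  -8]
  [ -8,   3,  -6]
  [ 10, -32,   3]

A² = A·A:
A²[1,1] = (-2)(-2) + (2)(-1) + (-1)(2) = 0
A²[1,2] = (-2)(2) + (2)(-2) + (-1)(-1) = -7
A²[1,3] = (-2)(-1) + (2)(0) + (-1)(-2) = 4
A²[2,1] = (-1)(-2) + (-2)(-1) + (0)(2) = 4
A²[2,2] = (-1)(2) + (-2)(-2) + (0)(-1) = 2
A²[2,3] = (-1)(-1) + (-2)(0) + (0)(-2) = 1
A²[3,1] = (2)(-2) + (-1)(-1) + (-2)(2) = -7
A²[3,2] = (2)(2) + (-1)(-2) + (-2)(-1) = 8
A²[3,3] = (2)(-1) + (-1)(0) + (-2)(-2) = 2
A² = 
  [  0,  -7,   4]
  [  4,   2,   1]
  [ -7,   8,   2]

A^3 = A^2·A:
A^3[1,1] = (0)(-2) + (-7)(-1) + (4)(2) = 15
A^3[1,2] = (0)(2) + (-7)(-2) + (4)(-1) = 10
A^3[1,3] = (0)(-1) + (-7)(0) + (4)(-2) = -8
A^3[2,1] = (4)(-2) + (2)(-1) + (1)(2) = -8
A^3[2,2] = (4)(2) + (2)(-2) + (1)(-1) = 3
A^3[2,3] = (4)(-1) + (2)(0) + (1)(-2) = -6
A^3[3,1] = (-7)(-2) + (8)(-1) + (2)(2) = 10
A^3[3,2] = (-7)(2) + (8)(-2) + (2)(-1) = -32
A^3[3,3] = (-7)(-1) + (8)(0) + (2)(-2) = 3
A^3 = 
  [ 15,  10,  -8]
  [ -8,   3,  -6]
  [ 10, -32,   3]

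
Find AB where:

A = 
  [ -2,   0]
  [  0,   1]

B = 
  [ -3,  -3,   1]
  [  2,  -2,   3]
A is 2×2 and B is 2×3, so AB is 2×3. Each entry is (row of A)·(column of B):
AB[1,1] = (-2)(-3) + (0)(2) = 6
AB[1,2] = (-2)(-3) + (0)(-2) = 6
AB[1,3] = (-2)(1) + (0)(3) = -2
AB[2,1] = (0)(-3) + (1)(2) = 2
AB[2,2] = (0)(-3) + (1)(-2) = -2
AB[2,3] = (0)(1) + (1)(3) = 3

AB = 
  [  6,   6,  -2]
  [  2,  -2,   3]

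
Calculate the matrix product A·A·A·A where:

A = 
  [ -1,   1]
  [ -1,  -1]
A² = A·A:
A²[1,1] = (-1)(-1) + (1)(-1) = 0
A²[1,2] = (-1)(1) + (1)(-1) = -2
A²[2,1] = (-1)(-1) + (-1)(-1) = 2
A²[2,2] = (-1)(1) + (-1)(-1) = 0
A² = 
  [  0,  -2]
  [  2,   0]

A^3 = A^2·A:
A^3[1,1] = (0)(-1) + (-2)(-1) = 2
A^3[1,2] = (0)(1) + (-2)(-1) = 2
A^3[2,1] = (2)(-1) + (0)(-1) = -2
A^3[2,2] = (2)(1) + (0)(-1) = 2
A^3 = 
  [  2,   2]
  [ -2,   2]

A^4 = A^3·A:
A^4[1,1] = (2)(-1) + (2)(-1) = -4
A^4[1,2] = (2)(1) + (2)(-1) = 0
A^4[2,1] = (-2)(-1) + (2)(-1) = 0
A^4[2,2] = (-2)(1) + (2)(-1) = -4
A^4 = 
  [ -4,   0]
  [  0,  -4]

Therefore
A^4 = 
  [ -4,   0]
  [  0,  -4]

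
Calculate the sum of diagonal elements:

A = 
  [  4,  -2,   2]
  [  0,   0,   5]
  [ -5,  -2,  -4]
0

tr(A) = 4 + 0 + -4 = 0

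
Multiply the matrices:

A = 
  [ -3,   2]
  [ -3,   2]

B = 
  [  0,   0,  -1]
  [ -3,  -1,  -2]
AB = 
  [ -6,  -2,  -1]
  [ -6,  -2,  -1]

A is 2×2 and B is 2×3, so AB is 2×3. Each entry is (row of A)·(column of B):
AB[1,1] = (-3)(0) + (2)(-3) = -6
AB[1,2] = (-3)(0) + (2)(-1) = -2
AB[1,3] = (-3)(-1) + (2)(-2) = -1
AB[2,1] = (-3)(0) + (2)(-3) = -6
AB[2,2] = (-3)(0) + (2)(-1) = -2
AB[2,3] = (-3)(-1) + (2)(-2) = -1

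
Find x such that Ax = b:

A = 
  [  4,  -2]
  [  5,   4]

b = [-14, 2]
x = [-2, 3]

Row reduce the augmented matrix [A|b]:
R2 → R2 - (5/4)·R1
REF = 
  [   4,   -2,  -14]
  [   0, 13/2, 39/2]

Back-substitution:
x₂ = (39/2) / (13/2) = 3
x₁ = (-14 - (-2)(3)) / 4 = -2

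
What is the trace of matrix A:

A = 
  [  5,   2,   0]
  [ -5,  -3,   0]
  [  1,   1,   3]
5

tr(A) = 5 + -3 + 3 = 5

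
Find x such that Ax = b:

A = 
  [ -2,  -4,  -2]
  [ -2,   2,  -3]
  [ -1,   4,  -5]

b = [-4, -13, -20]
x = [1, -1, 3]

Row reduce the augmented matrix [A|b]:
R2 → R2 - (1)·R1
R3 → R3 - (1/2)·R1
R3 → R3 - (1)·R2
REF = 
  [ -2,  -4,  -2,  -4]
  [  0,   6,  -1,  -9]
  [  0,   0,  -3,  -9]

Back-substitution:
x₃ = (-9) / (-3) = 3
x₂ = (-9 - (-1)(3)) / 6 = -1
x₁ = (-4 - (-4)(-1) - (-2)(3)) / (-2) = 1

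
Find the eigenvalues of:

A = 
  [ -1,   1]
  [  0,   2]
λ = 2, -1

tr(A) = 1, det(A) = -2
Characteristic polynomial: λ² - tr(A)λ + det(A) = λ² - λ - 2
λ² - λ - 2 = (λ + 1)(λ - 2)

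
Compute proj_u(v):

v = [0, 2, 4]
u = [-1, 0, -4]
v·u = (0)(-1) + (2)(0) + (4)(-4) = -16
u·u = (-1)² + (0)² + (-4)² = 17
proj_u(v) = (v·u / u·u) × u = (-16/17) × u

proj_u(v) = [16/17, 0, 64/17]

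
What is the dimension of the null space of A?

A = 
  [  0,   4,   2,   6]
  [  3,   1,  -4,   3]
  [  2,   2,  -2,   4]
nullity(A) = 2

Row reduce:
Swap R1 ↔ R2
R3 → R3 - (2/3)·R1
R3 → R3 - (1/3)·R2
REF = 
  [  3,   1,  -4,   3]
  [  0,   4,   2,   6]
  [  0,   0,   0,   0]
Pivot columns: 1, 2 → 2 pivots.
rank(A) = 2, so nullity(A) = 4 - 2 = 2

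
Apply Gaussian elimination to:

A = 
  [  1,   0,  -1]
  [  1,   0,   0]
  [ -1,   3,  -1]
Row operations:
R2 → R2 - (1)·R1
R3 → R3 + (1)·R1
Swap R2 ↔ R3

Resulting echelon form:
REF = 
  [  1,   0,  -1]
  [  0,   3,  -2]
  [  0,   0,   1]

Rank = 3 (number of non-zero pivot rows).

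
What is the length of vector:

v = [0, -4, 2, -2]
4.899

||v||₂ = √((0)² + (-4)² + (2)² + (-2)²) = √24 = 4.899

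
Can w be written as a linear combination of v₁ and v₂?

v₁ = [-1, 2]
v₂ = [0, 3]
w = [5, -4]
Yes

Form the augmented matrix and row-reduce:
[v₁|v₂|w] = 
  [ -1,   0,   5]
  [  2,   3,  -4]
R2 → R2 + (2)·R1
REF = 
  [ -1,   0,   5]
  [  0,   3,   6]

No row of the form [0 0 | nonzero], so the system is consistent. Back-substitution gives c₁ = -5, c₂ = 2: w = (-5)·v₁ + (2)·v₂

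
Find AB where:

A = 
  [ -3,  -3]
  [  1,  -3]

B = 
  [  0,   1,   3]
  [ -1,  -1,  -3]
AB = 
  [  3,   0,   0]
  [  3,   4,  12]

A is 2×2 and B is 2×3, so AB is 2×3. Each entry is (row of A)·(column of B):
AB[1,1] = (-3)(0) + (-3)(-1) = 3
AB[1,2] = (-3)(1) + (-3)(-1) = 0
AB[1,3] = (-3)(3) + (-3)(-3) = 0
AB[2,1] = (1)(0) + (-3)(-1) = 3
AB[2,2] = (1)(1) + (-3)(-1) = 4
AB[2,3] = (1)(3) + (-3)(-3) = 12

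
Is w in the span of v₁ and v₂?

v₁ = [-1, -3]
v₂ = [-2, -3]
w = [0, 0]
Yes

Form the augmented matrix and row-reduce:
[v₁|v₂|w] = 
  [ -1,  -2,   0]
  [ -3,  -3,   0]
R2 → R2 - (3)·R1
REF = 
  [ -1,  -2,   0]
  [  0,   3,   0]

No row of the form [0 0 | nonzero], so the system is consistent. Back-substitution gives c₁ = 0, c₂ = 0: w = (0)·v₁ + (0)·v₂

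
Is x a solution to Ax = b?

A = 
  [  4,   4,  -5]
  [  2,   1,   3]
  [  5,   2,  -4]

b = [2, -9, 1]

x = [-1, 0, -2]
No

Ax = [6, -8, 3] ≠ b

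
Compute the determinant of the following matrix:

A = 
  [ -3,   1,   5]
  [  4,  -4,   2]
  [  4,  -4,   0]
Cofactor expansion along row 1:
det(A) = (-3)·((-4)(0) - (2)(-4)) - (1)·((4)(0) - (2)(4)) + (5)·((4)(-4) - (-4)(4))
  = (-3)(8) - (1)(-8) + (5)(0)
  = -16

det(A) = -16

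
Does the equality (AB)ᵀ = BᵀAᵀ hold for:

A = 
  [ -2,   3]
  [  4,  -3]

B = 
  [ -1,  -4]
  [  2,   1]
Yes

(AB)ᵀ = 
  [  8, -10]
  [ 11, -19]

BᵀAᵀ = 
  [  8, -10]
  [ 11, -19]

Both sides are equal — this is the standard identity (AB)ᵀ = BᵀAᵀ, which holds for all A, B.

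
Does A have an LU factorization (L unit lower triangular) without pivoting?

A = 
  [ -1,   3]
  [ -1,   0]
Yes.
A[1,1] = -1 ≠ 0, so Gaussian elimination proceeds without a row swap: multiplier ℓ₂₁ = (-1)/(-1) = 1, and U[2,2] = 0 - (1)(3) = -3.
L = 
  [  1,   0]
  [  1,   1]
U = 
  [ -1,   3]
  [  0,  -3]
Check row 2 of LU: [(1)(-1), (1)(3) + (-3)] = [-1, 0] = row 2 of A ✓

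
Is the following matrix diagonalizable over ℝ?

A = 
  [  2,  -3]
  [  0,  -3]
Yes

tr(A) = -1, det(A) = -6
Characteristic polynomial: λ² - tr(A)λ + det(A) = λ² + λ - 6
λ² + λ - 6 = (λ + 3)(λ - 2)
Eigenvalues: 2, -3
λ=-3: alg. mult. = 1, geom. mult. = 2 - rank(A - (-3)I) = 2 - 1 = 1
λ=2: alg. mult. = 1, geom. mult. = 2 - rank(A - (2)I) = 2 - 1 = 1
Sum of geometric multiplicities equals n, so A has n independent eigenvectors.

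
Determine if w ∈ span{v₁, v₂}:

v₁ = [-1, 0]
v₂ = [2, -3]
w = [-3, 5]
Yes

Form the augmented matrix and row-reduce:
[v₁|v₂|w] = 
  [ -1,   2,  -3]
  [  0,  -3,   5]
(already in echelon form — no row operations needed)

No row of the form [0 0 | nonzero], so the system is consistent. Back-substitution gives c₁ = -1/3, c₂ = -5/3: w = (-1/3)·v₁ + (-5/3)·v₂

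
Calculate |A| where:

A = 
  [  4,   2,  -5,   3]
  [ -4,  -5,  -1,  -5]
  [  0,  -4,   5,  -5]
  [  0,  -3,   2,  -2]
Cofactor expansion along row 1: det(A) = a₁₁M₁₁ - a₁₂M₁₂ + a₁₃M₁₃ - a₁₄M₁₄

M₁₁ = det[[-5, -1, -5]; [-4, 5, -5]; [-3, 2, -2]]
  = (-5)·((5)(-2) - (-5)(2)) - (-1)·((-4)(-2) - (-5)(-3)) + (-5)·((-4)(2) - (5)(-3))
  = (-5)(0) - (-1)(-7) + (-5)(7)
  = -42
M₁₂ = det[[-4, -1, -5]; [0, 5, -5]; [0, 2, -2]]
  = (-4)·((5)(-2) - (-5)(2)) - (-1)·((0)(-2) - (-5)(0)) + (-5)·((0)(2) - (5)(0))
  = (-4)(0) - (-1)(0) + (-5)(0)
  = 0
M₁₃ = det[[-4, -5, -5]; [0, -4, -5]; [0, -3, -2]]
  = (-4)·((-4)(-2) - (-5)(-3)) - (-5)·((0)(-2) - (-5)(0)) + (-5)·((0)(-3) - (-4)(0))
  = (-4)(-7) - (-5)(0) + (-5)(0)
  = 28
M₁₄ = det[[-4, -5, -1]; [0, -4, 5]; [0, -3, 2]]
  = (-4)·((-4)(2) - (5)(-3)) - (-5)·((0)(2) - (5)(0)) + (-1)·((0)(-3) - (-4)(0))
  = (-4)(7) - (-5)(0) + (-1)(0)
  = -28

det(A) = (4)(-42) - (2)(0) + (-5)(28) - (3)(-28) = -224

det(A) = -224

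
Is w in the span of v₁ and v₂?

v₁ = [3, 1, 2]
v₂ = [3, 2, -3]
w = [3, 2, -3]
Yes

Form the augmented matrix and row-reduce:
[v₁|v₂|w] = 
  [  3,   3,   3]
  [  1,   2,   2]
  [  2,  -3,  -3]
R2 → R2 - (1/3)·R1
R3 → R3 - (2/3)·R1
R3 → R3 + (5)·R2
REF = 
  [  3,   3,   3]
  [  0,   1,   1]
  [  0,   0,   0]

No row of the form [0 0 | nonzero], so the system is consistent. Back-substitution gives c₁ = 0, c₂ = 1: w = (0)·v₁ + (1)·v₂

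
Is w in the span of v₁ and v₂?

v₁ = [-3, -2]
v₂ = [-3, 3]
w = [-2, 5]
Yes

Form the augmented matrix and row-reduce:
[v₁|v₂|w] = 
  [ -3,  -3,  -2]
  [ -2,   3,   5]
R2 → R2 - (2/3)·R1
REF = 
  [  -3,   -3,   -2]
  [   0,    5, 19/3]

No row of the form [0 0 | nonzero], so the system is consistent. Back-substitution gives c₁ = -3/5, c₂ = 19/15: w = (-3/5)·v₁ + (19/15)·v₂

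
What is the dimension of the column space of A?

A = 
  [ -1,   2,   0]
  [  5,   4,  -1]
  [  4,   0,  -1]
Row reduce:
R2 → R2 + (5)·R1
R3 → R3 + (4)·R1
R3 → R3 - (4/7)·R2
REF = 
  [  -1,    2,    0]
  [   0,   14,   -1]
  [   0,    0, -3/7]
Pivot columns: 1, 2, 3 → 3 pivots.
dim(Col(A)) = number of pivot columns = 3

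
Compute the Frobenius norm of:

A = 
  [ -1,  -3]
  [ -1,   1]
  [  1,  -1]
||A||_F = 3.742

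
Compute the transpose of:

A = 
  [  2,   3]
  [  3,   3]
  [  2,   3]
Aᵀ = 
  [  2,   3,   2]
  [  3,   3,   3]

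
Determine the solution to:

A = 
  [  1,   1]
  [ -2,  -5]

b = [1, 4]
x = [3, -2]

Row reduce the augmented matrix [A|b]:
R2 → R2 + (2)·R1
REF = 
  [  1,   1,   1]
  [  0,  -3,   6]

Back-substitution:
x₂ = 6 / (-3) = -2
x₁ = (1 - (1)(-2)) / 1 = 3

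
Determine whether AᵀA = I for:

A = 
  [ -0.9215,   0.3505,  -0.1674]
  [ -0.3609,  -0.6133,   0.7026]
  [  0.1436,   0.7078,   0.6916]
Yes

AᵀA = 
  [  1,   0,   0]
  [  0,   1,  -0.0001]
  [  0,  -0.0001,   1]
≈ I (equal to I up to the 4-dp rounding of the entries)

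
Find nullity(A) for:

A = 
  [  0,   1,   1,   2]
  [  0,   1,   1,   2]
nullity(A) = 3

Row reduce:
R2 → R2 - (1)·R1
REF = 
  [  0,   1,   1,   2]
  [  0,   0,   0,   0]
Pivot columns: 2 → 1 pivot.
rank(A) = 1, so nullity(A) = 4 - 1 = 3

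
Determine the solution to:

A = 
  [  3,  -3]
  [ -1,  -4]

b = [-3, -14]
Row reduce the augmented matrix [A|b]:
R2 → R2 + (1/3)·R1
REF = 
  [  3,  -3,  -3]
  [  0,  -5, -15]

Back-substitution:
x₂ = (-15) / (-5) = 3
x₁ = (-3 - (-3)(3)) / 3 = 2

x = [2, 3]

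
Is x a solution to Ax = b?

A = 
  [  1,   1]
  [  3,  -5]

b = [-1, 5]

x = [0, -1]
Yes

Ax = [-1, 5] = b ✓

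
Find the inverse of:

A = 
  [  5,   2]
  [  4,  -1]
det(A) = (5)(-1) - (2)(4) = -13
For a 2×2 matrix, A⁻¹ = (1/det(A)) · [[d, -b], [-c, a]]
    = (-1/13) · [[-1, -2], [-4, 5]]

A⁻¹ = 
  [ 1/13,  2/13]
  [ 4/13, -5/13]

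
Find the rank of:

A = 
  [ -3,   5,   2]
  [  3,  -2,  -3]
rank(A) = 2

Row reduce:
R2 → R2 + (1)·R1
REF = 
  [ -3,   5,   2]
  [  0,   3,  -1]
Pivot columns: 1, 2 → 2 pivots.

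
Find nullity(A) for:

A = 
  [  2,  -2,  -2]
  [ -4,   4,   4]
nullity(A) = 2

Row reduce:
R2 → R2 + (2)·R1
REF = 
  [  2,  -2,  -2]
  [  0,   0,   0]
Pivot columns: 1 → 1 pivot.
rank(A) = 1, so nullity(A) = 3 - 1 = 2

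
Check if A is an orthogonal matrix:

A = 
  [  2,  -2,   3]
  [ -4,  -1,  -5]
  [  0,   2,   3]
No

AᵀA = 
  [ 20,   0,  26]
  [  0,   9,   5]
  [ 26,   5,  43]
≠ I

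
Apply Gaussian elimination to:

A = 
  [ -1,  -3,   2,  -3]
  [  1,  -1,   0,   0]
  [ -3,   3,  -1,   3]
Row operations:
R2 → R2 + (1)·R1
R3 → R3 - (3)·R1
R3 → R3 + (3)·R2

Resulting echelon form:
REF = 
  [ -1,  -3,   2,  -3]
  [  0,  -4,   2,  -3]
  [  0,   0,  -1,   3]

Rank = 3 (number of non-zero pivot rows).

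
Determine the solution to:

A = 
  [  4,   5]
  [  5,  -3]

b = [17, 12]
Row reduce the augmented matrix [A|b]:
R2 → R2 - (5/4)·R1
REF = 
  [    4,     5,    17]
  [    0, -37/4, -37/4]

Back-substitution:
x₂ = (-37/4) / (-37/4) = 1
x₁ = (17 - (5)(1)) / 4 = 3

x = [3, 1]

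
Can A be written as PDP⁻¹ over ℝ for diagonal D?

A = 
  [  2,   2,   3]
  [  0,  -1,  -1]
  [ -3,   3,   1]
No

Characteristic polynomial: det(λI - A) = λ³ - 2λ² + 11λ - 1
By the rational root theorem any rational root is an integer dividing 1; none of those is a root, so p(λ) has no rational roots and hence (being an irreducible cubic) no repeated roots.
Discriminant of the cubic: Δ = -4503
Δ < 0 ⇒ one real eigenvalue and a complex-conjugate pair: λ ≈ 0.9538 + 3.149i, 0.9538 - 3.149i, 0.09239
Has complex eigenvalues (not diagonalizable over ℝ).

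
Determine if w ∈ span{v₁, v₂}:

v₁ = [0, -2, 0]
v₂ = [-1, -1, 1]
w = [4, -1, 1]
No

Form the augmented matrix and row-reduce:
[v₁|v₂|w] = 
  [  0,  -1,   4]
  [ -2,  -1,  -1]
  [  0,   1,   1]
Swap R1 ↔ R2
R3 → R3 + (1)·R2
REF = 
  [ -2,  -1,  -1]
  [  0,  -1,   4]
  [  0,   0,   5]

Row 3 reads [0 0 | 5], i.e. 0 = 5, so the system is inconsistent and w ∉ span{v₁, v₂}.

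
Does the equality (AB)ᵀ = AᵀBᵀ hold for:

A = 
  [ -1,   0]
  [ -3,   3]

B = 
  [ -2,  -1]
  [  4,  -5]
No

(AB)ᵀ = 
  [  2,  18]
  [  1, -12]

AᵀBᵀ = 
  [  5,  11]
  [ -3, -15]

The two matrices differ, so (AB)ᵀ ≠ AᵀBᵀ in general. The correct identity is (AB)ᵀ = BᵀAᵀ.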